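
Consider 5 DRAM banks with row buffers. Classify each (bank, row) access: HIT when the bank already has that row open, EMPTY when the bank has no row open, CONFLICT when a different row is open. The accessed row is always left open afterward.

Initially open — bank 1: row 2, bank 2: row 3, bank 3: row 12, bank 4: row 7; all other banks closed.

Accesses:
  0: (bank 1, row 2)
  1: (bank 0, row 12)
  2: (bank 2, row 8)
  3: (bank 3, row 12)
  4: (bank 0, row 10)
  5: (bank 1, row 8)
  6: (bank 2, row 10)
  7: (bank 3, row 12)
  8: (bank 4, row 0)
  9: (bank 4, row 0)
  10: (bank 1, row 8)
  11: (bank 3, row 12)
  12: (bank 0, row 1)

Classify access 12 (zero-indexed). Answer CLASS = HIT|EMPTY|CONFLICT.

step 0: bank1 2->2 [HIT]
step 1: bank0 None->12 [EMPTY]
step 2: bank2 3->8 [CONFLICT]
step 3: bank3 12->12 [HIT]
step 4: bank0 12->10 [CONFLICT]
step 5: bank1 2->8 [CONFLICT]
step 6: bank2 8->10 [CONFLICT]
step 7: bank3 12->12 [HIT]
step 8: bank4 7->0 [CONFLICT]
step 9: bank4 0->0 [HIT]
step 10: bank1 8->8 [HIT]
step 11: bank3 12->12 [HIT]
step 12: bank0 10->1 [CONFLICT]

CLASS = CONFLICT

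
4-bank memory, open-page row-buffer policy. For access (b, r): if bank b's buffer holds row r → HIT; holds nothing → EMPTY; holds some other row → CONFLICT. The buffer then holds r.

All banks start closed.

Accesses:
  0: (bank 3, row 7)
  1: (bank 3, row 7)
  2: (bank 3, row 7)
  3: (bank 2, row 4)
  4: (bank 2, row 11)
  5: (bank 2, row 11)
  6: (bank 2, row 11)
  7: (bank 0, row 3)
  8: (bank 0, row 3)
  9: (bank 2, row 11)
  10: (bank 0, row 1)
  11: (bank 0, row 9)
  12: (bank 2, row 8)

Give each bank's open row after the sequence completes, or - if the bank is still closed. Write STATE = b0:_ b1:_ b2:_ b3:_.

step 0: bank3 None->7 [EMPTY]
step 1: bank3 7->7 [HIT]
step 2: bank3 7->7 [HIT]
step 3: bank2 None->4 [EMPTY]
step 4: bank2 4->11 [CONFLICT]
step 5: bank2 11->11 [HIT]
step 6: bank2 11->11 [HIT]
step 7: bank0 None->3 [EMPTY]
step 8: bank0 3->3 [HIT]
step 9: bank2 11->11 [HIT]
step 10: bank0 3->1 [CONFLICT]
step 11: bank0 1->9 [CONFLICT]
step 12: bank2 11->8 [CONFLICT]

STATE = b0:9 b1:- b2:8 b3:7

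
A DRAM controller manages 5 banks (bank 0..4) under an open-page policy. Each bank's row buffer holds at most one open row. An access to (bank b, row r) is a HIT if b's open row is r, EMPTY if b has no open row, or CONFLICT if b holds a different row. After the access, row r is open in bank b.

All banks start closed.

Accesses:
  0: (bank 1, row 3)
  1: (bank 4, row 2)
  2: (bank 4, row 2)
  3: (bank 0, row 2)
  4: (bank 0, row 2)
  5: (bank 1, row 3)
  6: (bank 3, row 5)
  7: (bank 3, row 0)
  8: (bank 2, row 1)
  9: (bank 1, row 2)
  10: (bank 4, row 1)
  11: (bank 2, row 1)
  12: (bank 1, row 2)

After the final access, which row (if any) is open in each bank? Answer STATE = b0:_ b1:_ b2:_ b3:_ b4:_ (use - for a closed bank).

  [0] b1 r3: no row ⇒ E
  [1] b4 r2: no row ⇒ E
  [2] b4 r2: had r2 ⇒ H
  [3] b0 r2: no row ⇒ E
  [4] b0 r2: had r2 ⇒ H
  [5] b1 r3: had r3 ⇒ H
  [6] b3 r5: no row ⇒ E
  [7] b3 r0: had r5 ⇒ C
  [8] b2 r1: no row ⇒ E
  [9] b1 r2: had r3 ⇒ C
  [10] b4 r1: had r2 ⇒ C
  [11] b2 r1: had r1 ⇒ H
  [12] b1 r2: had r2 ⇒ H

STATE = b0:2 b1:2 b2:1 b3:0 b4:1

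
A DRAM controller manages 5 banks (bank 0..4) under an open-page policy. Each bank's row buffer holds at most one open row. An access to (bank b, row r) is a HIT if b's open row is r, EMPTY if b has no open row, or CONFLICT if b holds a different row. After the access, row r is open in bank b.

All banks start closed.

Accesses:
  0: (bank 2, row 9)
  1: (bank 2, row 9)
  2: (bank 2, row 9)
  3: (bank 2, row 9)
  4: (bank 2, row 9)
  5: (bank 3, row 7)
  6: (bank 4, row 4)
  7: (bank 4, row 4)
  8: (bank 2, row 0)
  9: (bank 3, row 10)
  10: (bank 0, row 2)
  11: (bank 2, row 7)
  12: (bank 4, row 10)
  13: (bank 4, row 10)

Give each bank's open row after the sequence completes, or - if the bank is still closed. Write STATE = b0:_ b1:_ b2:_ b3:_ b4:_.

STATE = b0:2 b1:- b2:7 b3:10 b4:10

0: bank 2 row 9 — prev None → EMPTY
1: bank 2 row 9 — prev 9 → HIT
2: bank 2 row 9 — prev 9 → HIT
3: bank 2 row 9 — prev 9 → HIT
4: bank 2 row 9 — prev 9 → HIT
5: bank 3 row 7 — prev None → EMPTY
6: bank 4 row 4 — prev None → EMPTY
7: bank 4 row 4 — prev 4 → HIT
8: bank 2 row 0 — prev 9 → CONFLICT
9: bank 3 row 10 — prev 7 → CONFLICT
10: bank 0 row 2 — prev None → EMPTY
11: bank 2 row 7 — prev 0 → CONFLICT
12: bank 4 row 10 — prev 4 → CONFLICT
13: bank 4 row 10 — prev 10 → HIT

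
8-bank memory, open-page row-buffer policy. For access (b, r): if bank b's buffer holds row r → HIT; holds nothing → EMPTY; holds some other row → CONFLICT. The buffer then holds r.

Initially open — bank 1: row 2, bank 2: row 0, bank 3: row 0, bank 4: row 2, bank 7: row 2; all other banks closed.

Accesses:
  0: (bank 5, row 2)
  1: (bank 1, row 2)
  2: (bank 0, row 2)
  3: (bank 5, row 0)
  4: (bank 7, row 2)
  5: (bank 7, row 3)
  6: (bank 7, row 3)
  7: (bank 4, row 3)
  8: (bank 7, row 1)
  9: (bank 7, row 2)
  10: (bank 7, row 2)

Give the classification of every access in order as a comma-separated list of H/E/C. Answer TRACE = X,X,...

TRACE = E,H,E,C,H,C,H,C,C,C,H

0: bank 5 row 2 — prev None → EMPTY
1: bank 1 row 2 — prev 2 → HIT
2: bank 0 row 2 — prev None → EMPTY
3: bank 5 row 0 — prev 2 → CONFLICT
4: bank 7 row 2 — prev 2 → HIT
5: bank 7 row 3 — prev 2 → CONFLICT
6: bank 7 row 3 — prev 3 → HIT
7: bank 4 row 3 — prev 2 → CONFLICT
8: bank 7 row 1 — prev 3 → CONFLICT
9: bank 7 row 2 — prev 1 → CONFLICT
10: bank 7 row 2 — prev 2 → HIT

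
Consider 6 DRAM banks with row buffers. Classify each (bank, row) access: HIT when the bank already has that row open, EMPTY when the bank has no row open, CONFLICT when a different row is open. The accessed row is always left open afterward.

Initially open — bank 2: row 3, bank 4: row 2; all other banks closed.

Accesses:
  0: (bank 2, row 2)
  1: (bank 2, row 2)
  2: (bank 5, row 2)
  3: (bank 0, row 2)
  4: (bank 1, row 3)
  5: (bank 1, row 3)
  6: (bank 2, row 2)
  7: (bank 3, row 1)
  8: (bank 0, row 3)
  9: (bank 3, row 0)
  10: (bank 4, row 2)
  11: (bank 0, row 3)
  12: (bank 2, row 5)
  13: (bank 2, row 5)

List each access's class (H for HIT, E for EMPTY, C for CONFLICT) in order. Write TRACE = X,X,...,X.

#0 (2,2) C  (was 3)
#1 (2,2) H  (was 2)
#2 (5,2) E
#3 (0,2) E
#4 (1,3) E
#5 (1,3) H  (was 3)
#6 (2,2) H  (was 2)
#7 (3,1) E
#8 (0,3) C  (was 2)
#9 (3,0) C  (was 1)
#10 (4,2) H  (was 2)
#11 (0,3) H  (was 3)
#12 (2,5) C  (was 2)
#13 (2,5) H  (was 5)

TRACE = C,H,E,E,E,H,H,E,C,C,H,H,C,H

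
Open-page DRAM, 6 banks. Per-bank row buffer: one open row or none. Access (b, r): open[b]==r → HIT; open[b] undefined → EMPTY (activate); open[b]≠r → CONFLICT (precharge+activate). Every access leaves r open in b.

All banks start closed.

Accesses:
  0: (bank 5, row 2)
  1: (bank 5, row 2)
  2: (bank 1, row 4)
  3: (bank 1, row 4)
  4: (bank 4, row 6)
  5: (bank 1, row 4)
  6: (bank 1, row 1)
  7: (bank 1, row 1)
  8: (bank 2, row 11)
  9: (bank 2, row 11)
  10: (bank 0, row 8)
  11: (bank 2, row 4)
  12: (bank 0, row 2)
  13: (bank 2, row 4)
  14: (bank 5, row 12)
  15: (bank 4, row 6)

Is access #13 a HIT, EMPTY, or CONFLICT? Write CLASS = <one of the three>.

CLASS = HIT

#0 (5,2) E
#1 (5,2) H  (was 2)
#2 (1,4) E
#3 (1,4) H  (was 4)
#4 (4,6) E
#5 (1,4) H  (was 4)
#6 (1,1) C  (was 4)
#7 (1,1) H  (was 1)
#8 (2,11) E
#9 (2,11) H  (was 11)
#10 (0,8) E
#11 (2,4) C  (was 11)
#12 (0,2) C  (was 8)
#13 (2,4) H  (was 4)
#14 (5,12) C  (was 2)
#15 (4,6) H  (was 6)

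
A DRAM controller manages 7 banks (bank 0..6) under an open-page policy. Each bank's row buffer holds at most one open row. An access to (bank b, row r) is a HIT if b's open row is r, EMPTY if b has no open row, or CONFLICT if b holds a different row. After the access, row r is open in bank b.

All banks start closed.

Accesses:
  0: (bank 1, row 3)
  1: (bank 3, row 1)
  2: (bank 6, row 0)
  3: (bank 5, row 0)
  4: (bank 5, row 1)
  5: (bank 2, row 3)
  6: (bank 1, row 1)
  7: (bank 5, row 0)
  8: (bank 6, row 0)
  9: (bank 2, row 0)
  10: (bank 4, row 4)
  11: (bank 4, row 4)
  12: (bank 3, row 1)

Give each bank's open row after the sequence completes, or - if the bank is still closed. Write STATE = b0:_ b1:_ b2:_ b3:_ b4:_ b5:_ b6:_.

STATE = b0:- b1:1 b2:0 b3:1 b4:4 b5:0 b6:0

step 0: bank1 None->3 [EMPTY]
step 1: bank3 None->1 [EMPTY]
step 2: bank6 None->0 [EMPTY]
step 3: bank5 None->0 [EMPTY]
step 4: bank5 0->1 [CONFLICT]
step 5: bank2 None->3 [EMPTY]
step 6: bank1 3->1 [CONFLICT]
step 7: bank5 1->0 [CONFLICT]
step 8: bank6 0->0 [HIT]
step 9: bank2 3->0 [CONFLICT]
step 10: bank4 None->4 [EMPTY]
step 11: bank4 4->4 [HIT]
step 12: bank3 1->1 [HIT]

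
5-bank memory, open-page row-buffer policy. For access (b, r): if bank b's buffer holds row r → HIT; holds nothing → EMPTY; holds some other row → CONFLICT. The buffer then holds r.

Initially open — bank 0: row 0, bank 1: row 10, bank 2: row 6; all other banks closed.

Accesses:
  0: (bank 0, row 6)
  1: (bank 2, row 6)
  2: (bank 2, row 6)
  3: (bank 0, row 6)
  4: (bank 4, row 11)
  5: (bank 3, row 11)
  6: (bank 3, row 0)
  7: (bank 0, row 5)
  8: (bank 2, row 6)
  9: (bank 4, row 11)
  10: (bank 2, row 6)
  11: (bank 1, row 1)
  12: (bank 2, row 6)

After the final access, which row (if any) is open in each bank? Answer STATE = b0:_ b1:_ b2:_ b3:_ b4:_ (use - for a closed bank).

STATE = b0:5 b1:1 b2:6 b3:0 b4:11

#0 (0,6) C  (was 0)
#1 (2,6) H  (was 6)
#2 (2,6) H  (was 6)
#3 (0,6) H  (was 6)
#4 (4,11) E
#5 (3,11) E
#6 (3,0) C  (was 11)
#7 (0,5) C  (was 6)
#8 (2,6) H  (was 6)
#9 (4,11) H  (was 11)
#10 (2,6) H  (was 6)
#11 (1,1) C  (was 10)
#12 (2,6) H  (was 6)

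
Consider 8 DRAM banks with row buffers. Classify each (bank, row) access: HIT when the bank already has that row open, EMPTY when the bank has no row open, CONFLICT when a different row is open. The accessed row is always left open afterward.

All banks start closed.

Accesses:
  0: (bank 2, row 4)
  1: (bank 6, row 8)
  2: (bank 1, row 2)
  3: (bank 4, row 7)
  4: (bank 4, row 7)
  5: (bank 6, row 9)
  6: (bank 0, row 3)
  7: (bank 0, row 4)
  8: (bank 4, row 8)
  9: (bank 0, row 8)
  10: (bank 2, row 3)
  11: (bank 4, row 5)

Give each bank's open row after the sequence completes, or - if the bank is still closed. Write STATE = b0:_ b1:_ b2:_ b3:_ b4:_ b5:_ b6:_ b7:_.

STATE = b0:8 b1:2 b2:3 b3:- b4:5 b5:- b6:9 b7:-

#0 (2,4) E
#1 (6,8) E
#2 (1,2) E
#3 (4,7) E
#4 (4,7) H  (was 7)
#5 (6,9) C  (was 8)
#6 (0,3) E
#7 (0,4) C  (was 3)
#8 (4,8) C  (was 7)
#9 (0,8) C  (was 4)
#10 (2,3) C  (was 4)
#11 (4,5) C  (was 8)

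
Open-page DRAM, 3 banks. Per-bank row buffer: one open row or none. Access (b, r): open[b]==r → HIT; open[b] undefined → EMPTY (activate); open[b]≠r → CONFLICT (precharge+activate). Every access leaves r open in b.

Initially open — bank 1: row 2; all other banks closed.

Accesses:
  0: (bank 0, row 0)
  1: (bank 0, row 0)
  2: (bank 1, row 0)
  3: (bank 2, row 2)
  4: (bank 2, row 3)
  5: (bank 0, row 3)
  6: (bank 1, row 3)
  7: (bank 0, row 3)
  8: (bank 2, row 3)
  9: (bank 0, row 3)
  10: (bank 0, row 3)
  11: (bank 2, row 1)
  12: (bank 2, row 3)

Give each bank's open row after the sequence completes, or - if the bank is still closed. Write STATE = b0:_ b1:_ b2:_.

STATE = b0:3 b1:3 b2:3

#0 (0,0) E
#1 (0,0) H  (was 0)
#2 (1,0) C  (was 2)
#3 (2,2) E
#4 (2,3) C  (was 2)
#5 (0,3) C  (was 0)
#6 (1,3) C  (was 0)
#7 (0,3) H  (was 3)
#8 (2,3) H  (was 3)
#9 (0,3) H  (was 3)
#10 (0,3) H  (was 3)
#11 (2,1) C  (was 3)
#12 (2,3) C  (was 1)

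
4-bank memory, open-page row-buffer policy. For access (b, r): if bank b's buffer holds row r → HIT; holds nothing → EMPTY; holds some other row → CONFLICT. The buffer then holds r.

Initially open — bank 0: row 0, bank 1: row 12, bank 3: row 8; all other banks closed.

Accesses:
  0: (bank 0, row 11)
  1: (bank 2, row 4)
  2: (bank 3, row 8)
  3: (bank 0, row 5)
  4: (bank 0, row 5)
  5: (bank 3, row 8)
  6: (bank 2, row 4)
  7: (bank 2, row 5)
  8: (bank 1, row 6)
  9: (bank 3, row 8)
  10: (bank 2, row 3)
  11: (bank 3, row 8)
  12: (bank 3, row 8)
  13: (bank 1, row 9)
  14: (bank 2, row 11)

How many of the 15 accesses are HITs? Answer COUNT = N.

COUNT = 7

0: bank 0 row 11 — prev 0 → CONFLICT
1: bank 2 row 4 — prev None → EMPTY
2: bank 3 row 8 — prev 8 → HIT
3: bank 0 row 5 — prev 11 → CONFLICT
4: bank 0 row 5 — prev 5 → HIT
5: bank 3 row 8 — prev 8 → HIT
6: bank 2 row 4 — prev 4 → HIT
7: bank 2 row 5 — prev 4 → CONFLICT
8: bank 1 row 6 — prev 12 → CONFLICT
9: bank 3 row 8 — prev 8 → HIT
10: bank 2 row 3 — prev 5 → CONFLICT
11: bank 3 row 8 — prev 8 → HIT
12: bank 3 row 8 — prev 8 → HIT
13: bank 1 row 9 — prev 6 → CONFLICT
14: bank 2 row 11 — prev 3 → CONFLICT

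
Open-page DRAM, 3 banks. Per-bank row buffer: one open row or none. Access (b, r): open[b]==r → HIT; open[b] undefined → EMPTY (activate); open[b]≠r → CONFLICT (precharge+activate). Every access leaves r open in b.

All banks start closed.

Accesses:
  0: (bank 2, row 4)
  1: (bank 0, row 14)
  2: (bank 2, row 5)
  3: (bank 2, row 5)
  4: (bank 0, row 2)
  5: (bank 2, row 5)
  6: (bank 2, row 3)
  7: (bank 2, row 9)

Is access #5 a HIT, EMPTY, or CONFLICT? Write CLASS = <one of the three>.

#0 (2,4) E
#1 (0,14) E
#2 (2,5) C  (was 4)
#3 (2,5) H  (was 5)
#4 (0,2) C  (was 14)
#5 (2,5) H  (was 5)
#6 (2,3) C  (was 5)
#7 (2,9) C  (was 3)

CLASS = HIT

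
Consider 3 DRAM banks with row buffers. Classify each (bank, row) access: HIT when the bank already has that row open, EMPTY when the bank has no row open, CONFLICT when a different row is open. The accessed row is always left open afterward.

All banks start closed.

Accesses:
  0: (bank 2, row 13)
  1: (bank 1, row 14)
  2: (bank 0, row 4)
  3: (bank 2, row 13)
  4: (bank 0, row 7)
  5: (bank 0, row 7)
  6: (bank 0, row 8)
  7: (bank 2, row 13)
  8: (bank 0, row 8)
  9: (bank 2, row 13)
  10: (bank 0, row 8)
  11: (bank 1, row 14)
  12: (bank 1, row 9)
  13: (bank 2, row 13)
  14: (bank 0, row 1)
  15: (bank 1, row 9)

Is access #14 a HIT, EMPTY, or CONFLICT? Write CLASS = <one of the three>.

CLASS = CONFLICT

  [0] b2 r13: no row ⇒ E
  [1] b1 r14: no row ⇒ E
  [2] b0 r4: no row ⇒ E
  [3] b2 r13: had r13 ⇒ H
  [4] b0 r7: had r4 ⇒ C
  [5] b0 r7: had r7 ⇒ H
  [6] b0 r8: had r7 ⇒ C
  [7] b2 r13: had r13 ⇒ H
  [8] b0 r8: had r8 ⇒ H
  [9] b2 r13: had r13 ⇒ H
  [10] b0 r8: had r8 ⇒ H
  [11] b1 r14: had r14 ⇒ H
  [12] b1 r9: had r14 ⇒ C
  [13] b2 r13: had r13 ⇒ H
  [14] b0 r1: had r8 ⇒ C
  [15] b1 r9: had r9 ⇒ H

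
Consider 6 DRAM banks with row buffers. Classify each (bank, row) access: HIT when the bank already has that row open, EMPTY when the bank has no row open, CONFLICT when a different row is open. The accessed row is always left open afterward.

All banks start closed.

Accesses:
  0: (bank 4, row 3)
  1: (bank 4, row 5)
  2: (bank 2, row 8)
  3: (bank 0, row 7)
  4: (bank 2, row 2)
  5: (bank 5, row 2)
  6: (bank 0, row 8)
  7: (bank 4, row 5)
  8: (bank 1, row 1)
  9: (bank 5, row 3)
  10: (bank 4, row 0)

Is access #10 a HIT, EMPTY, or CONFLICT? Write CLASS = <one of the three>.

CLASS = CONFLICT

0: bank 4 row 3 — prev None → EMPTY
1: bank 4 row 5 — prev 3 → CONFLICT
2: bank 2 row 8 — prev None → EMPTY
3: bank 0 row 7 — prev None → EMPTY
4: bank 2 row 2 — prev 8 → CONFLICT
5: bank 5 row 2 — prev None → EMPTY
6: bank 0 row 8 — prev 7 → CONFLICT
7: bank 4 row 5 — prev 5 → HIT
8: bank 1 row 1 — prev None → EMPTY
9: bank 5 row 3 — prev 2 → CONFLICT
10: bank 4 row 0 — prev 5 → CONFLICT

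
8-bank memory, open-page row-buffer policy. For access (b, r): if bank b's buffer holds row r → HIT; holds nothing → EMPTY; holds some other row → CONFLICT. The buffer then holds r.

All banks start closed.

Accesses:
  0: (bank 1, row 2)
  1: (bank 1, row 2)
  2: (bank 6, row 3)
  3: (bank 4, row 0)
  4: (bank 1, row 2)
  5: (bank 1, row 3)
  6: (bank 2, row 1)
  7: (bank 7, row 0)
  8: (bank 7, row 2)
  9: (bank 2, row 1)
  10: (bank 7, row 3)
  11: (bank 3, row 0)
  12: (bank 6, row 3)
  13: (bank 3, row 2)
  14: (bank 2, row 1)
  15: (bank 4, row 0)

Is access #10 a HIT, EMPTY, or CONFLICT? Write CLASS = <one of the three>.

CLASS = CONFLICT

#0 (1,2) E
#1 (1,2) H  (was 2)
#2 (6,3) E
#3 (4,0) E
#4 (1,2) H  (was 2)
#5 (1,3) C  (was 2)
#6 (2,1) E
#7 (7,0) E
#8 (7,2) C  (was 0)
#9 (2,1) H  (was 1)
#10 (7,3) C  (was 2)
#11 (3,0) E
#12 (6,3) H  (was 3)
#13 (3,2) C  (was 0)
#14 (2,1) H  (was 1)
#15 (4,0) H  (was 0)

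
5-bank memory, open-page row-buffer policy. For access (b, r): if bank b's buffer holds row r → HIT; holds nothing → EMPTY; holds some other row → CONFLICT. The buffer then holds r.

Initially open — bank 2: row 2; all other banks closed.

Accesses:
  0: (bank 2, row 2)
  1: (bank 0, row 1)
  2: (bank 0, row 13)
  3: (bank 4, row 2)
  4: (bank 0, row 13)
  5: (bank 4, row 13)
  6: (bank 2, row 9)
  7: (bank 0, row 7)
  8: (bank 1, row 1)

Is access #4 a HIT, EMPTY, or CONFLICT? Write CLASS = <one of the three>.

0: bank 2 row 2 — prev 2 → HIT
1: bank 0 row 1 — prev None → EMPTY
2: bank 0 row 13 — prev 1 → CONFLICT
3: bank 4 row 2 — prev None → EMPTY
4: bank 0 row 13 — prev 13 → HIT
5: bank 4 row 13 — prev 2 → CONFLICT
6: bank 2 row 9 — prev 2 → CONFLICT
7: bank 0 row 7 — prev 13 → CONFLICT
8: bank 1 row 1 — prev None → EMPTY

CLASS = HIT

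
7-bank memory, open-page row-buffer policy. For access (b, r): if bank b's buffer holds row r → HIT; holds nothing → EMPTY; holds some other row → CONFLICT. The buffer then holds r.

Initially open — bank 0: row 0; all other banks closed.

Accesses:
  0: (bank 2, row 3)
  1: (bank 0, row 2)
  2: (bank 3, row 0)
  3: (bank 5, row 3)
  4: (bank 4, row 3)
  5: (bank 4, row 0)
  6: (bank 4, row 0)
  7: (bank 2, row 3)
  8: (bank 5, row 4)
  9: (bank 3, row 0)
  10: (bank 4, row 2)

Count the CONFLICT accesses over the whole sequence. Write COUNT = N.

#0 (2,3) E
#1 (0,2) C  (was 0)
#2 (3,0) E
#3 (5,3) E
#4 (4,3) E
#5 (4,0) C  (was 3)
#6 (4,0) H  (was 0)
#7 (2,3) H  (was 3)
#8 (5,4) C  (was 3)
#9 (3,0) H  (was 0)
#10 (4,2) C  (was 0)

COUNT = 4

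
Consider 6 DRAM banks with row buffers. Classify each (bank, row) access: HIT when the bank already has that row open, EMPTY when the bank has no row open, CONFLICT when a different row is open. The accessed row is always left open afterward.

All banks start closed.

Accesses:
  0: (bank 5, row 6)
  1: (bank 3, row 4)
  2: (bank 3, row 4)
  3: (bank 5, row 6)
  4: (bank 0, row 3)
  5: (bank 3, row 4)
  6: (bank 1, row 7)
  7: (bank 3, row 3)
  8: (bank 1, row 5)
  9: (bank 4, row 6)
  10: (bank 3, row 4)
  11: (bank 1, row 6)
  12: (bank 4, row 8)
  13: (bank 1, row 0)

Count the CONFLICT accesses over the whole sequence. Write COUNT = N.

step 0: bank5 None->6 [EMPTY]
step 1: bank3 None->4 [EMPTY]
step 2: bank3 4->4 [HIT]
step 3: bank5 6->6 [HIT]
step 4: bank0 None->3 [EMPTY]
step 5: bank3 4->4 [HIT]
step 6: bank1 None->7 [EMPTY]
step 7: bank3 4->3 [CONFLICT]
step 8: bank1 7->5 [CONFLICT]
step 9: bank4 None->6 [EMPTY]
step 10: bank3 3->4 [CONFLICT]
step 11: bank1 5->6 [CONFLICT]
step 12: bank4 6->8 [CONFLICT]
step 13: bank1 6->0 [CONFLICT]

COUNT = 6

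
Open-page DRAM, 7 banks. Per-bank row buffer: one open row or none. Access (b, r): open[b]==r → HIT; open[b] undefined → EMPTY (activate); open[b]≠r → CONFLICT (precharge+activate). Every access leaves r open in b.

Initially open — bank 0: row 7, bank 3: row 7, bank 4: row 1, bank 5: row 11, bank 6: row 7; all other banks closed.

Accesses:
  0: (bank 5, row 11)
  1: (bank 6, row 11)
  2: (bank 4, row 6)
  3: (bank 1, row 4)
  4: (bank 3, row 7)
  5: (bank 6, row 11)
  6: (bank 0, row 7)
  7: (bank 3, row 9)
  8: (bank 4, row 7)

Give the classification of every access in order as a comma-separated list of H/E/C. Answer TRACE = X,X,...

step 0: bank5 11->11 [HIT]
step 1: bank6 7->11 [CONFLICT]
step 2: bank4 1->6 [CONFLICT]
step 3: bank1 None->4 [EMPTY]
step 4: bank3 7->7 [HIT]
step 5: bank6 11->11 [HIT]
step 6: bank0 7->7 [HIT]
step 7: bank3 7->9 [CONFLICT]
step 8: bank4 6->7 [CONFLICT]

TRACE = H,C,C,E,H,H,H,C,C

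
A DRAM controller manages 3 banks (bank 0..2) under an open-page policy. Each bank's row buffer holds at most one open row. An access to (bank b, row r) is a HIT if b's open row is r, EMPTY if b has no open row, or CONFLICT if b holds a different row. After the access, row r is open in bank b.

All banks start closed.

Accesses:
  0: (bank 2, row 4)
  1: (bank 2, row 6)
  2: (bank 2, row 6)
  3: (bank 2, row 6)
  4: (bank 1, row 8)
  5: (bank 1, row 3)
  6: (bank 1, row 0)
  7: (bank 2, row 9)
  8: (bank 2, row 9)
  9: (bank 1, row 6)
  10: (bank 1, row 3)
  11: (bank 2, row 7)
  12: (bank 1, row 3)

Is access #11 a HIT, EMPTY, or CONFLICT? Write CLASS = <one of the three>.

CLASS = CONFLICT

  [0] b2 r4: no row ⇒ E
  [1] b2 r6: had r4 ⇒ C
  [2] b2 r6: had r6 ⇒ H
  [3] b2 r6: had r6 ⇒ H
  [4] b1 r8: no row ⇒ E
  [5] b1 r3: had r8 ⇒ C
  [6] b1 r0: had r3 ⇒ C
  [7] b2 r9: had r6 ⇒ C
  [8] b2 r9: had r9 ⇒ H
  [9] b1 r6: had r0 ⇒ C
  [10] b1 r3: had r6 ⇒ C
  [11] b2 r7: had r9 ⇒ C
  [12] b1 r3: had r3 ⇒ H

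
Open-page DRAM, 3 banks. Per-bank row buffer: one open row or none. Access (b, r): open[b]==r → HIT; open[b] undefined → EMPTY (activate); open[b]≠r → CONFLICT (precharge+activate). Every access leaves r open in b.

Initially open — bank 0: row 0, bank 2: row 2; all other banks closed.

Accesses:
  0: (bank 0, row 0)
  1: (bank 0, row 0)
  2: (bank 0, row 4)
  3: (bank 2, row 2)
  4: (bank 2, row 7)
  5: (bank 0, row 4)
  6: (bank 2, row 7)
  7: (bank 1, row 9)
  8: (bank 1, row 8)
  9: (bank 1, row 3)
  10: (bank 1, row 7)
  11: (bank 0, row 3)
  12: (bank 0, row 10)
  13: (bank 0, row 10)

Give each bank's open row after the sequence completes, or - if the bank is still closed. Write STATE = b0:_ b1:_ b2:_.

STATE = b0:10 b1:7 b2:7

#0 (0,0) H  (was 0)
#1 (0,0) H  (was 0)
#2 (0,4) C  (was 0)
#3 (2,2) H  (was 2)
#4 (2,7) C  (was 2)
#5 (0,4) H  (was 4)
#6 (2,7) H  (was 7)
#7 (1,9) E
#8 (1,8) C  (was 9)
#9 (1,3) C  (was 8)
#10 (1,7) C  (was 3)
#11 (0,3) C  (was 4)
#12 (0,10) C  (was 3)
#13 (0,10) H  (was 10)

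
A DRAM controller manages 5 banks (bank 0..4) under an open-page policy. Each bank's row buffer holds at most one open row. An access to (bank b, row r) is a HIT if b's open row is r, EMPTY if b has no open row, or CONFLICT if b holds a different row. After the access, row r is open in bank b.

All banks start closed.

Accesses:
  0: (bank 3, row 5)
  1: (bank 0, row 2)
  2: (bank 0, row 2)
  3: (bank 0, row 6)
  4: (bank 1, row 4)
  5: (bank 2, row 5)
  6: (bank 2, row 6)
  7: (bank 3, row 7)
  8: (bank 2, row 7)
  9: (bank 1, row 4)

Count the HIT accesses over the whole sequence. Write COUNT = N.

COUNT = 2

#0 (3,5) E
#1 (0,2) E
#2 (0,2) H  (was 2)
#3 (0,6) C  (was 2)
#4 (1,4) E
#5 (2,5) E
#6 (2,6) C  (was 5)
#7 (3,7) C  (was 5)
#8 (2,7) C  (was 6)
#9 (1,4) H  (was 4)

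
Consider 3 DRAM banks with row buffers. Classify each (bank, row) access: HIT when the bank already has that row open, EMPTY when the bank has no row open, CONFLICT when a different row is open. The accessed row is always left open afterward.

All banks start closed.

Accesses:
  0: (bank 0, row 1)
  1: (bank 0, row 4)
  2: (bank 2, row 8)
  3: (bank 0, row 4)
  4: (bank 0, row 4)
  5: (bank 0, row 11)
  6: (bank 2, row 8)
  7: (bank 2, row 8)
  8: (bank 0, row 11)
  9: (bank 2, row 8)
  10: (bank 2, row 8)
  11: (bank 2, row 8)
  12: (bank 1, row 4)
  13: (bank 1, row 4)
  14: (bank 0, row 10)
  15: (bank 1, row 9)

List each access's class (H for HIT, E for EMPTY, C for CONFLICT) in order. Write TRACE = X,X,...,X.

  [0] b0 r1: no row ⇒ E
  [1] b0 r4: had r1 ⇒ C
  [2] b2 r8: no row ⇒ E
  [3] b0 r4: had r4 ⇒ H
  [4] b0 r4: had r4 ⇒ H
  [5] b0 r11: had r4 ⇒ C
  [6] b2 r8: had r8 ⇒ H
  [7] b2 r8: had r8 ⇒ H
  [8] b0 r11: had r11 ⇒ H
  [9] b2 r8: had r8 ⇒ H
  [10] b2 r8: had r8 ⇒ H
  [11] b2 r8: had r8 ⇒ H
  [12] b1 r4: no row ⇒ E
  [13] b1 r4: had r4 ⇒ H
  [14] b0 r10: had r11 ⇒ C
  [15] b1 r9: had r4 ⇒ C

TRACE = E,C,E,H,H,C,H,H,H,H,H,H,E,H,C,C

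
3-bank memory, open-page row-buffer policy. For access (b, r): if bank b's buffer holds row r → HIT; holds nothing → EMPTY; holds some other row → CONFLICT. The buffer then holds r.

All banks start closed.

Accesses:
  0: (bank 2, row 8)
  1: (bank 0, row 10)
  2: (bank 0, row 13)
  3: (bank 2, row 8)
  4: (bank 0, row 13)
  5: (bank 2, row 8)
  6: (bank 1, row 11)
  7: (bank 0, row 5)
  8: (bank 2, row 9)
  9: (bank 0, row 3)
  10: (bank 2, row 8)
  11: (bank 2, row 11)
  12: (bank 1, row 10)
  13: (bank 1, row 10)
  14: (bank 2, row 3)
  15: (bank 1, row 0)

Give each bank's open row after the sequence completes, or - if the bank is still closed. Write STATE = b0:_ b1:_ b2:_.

#0 (2,8) E
#1 (0,10) E
#2 (0,13) C  (was 10)
#3 (2,8) H  (was 8)
#4 (0,13) H  (was 13)
#5 (2,8) H  (was 8)
#6 (1,11) E
#7 (0,5) C  (was 13)
#8 (2,9) C  (was 8)
#9 (0,3) C  (was 5)
#10 (2,8) C  (was 9)
#11 (2,11) C  (was 8)
#12 (1,10) C  (was 11)
#13 (1,10) H  (was 10)
#14 (2,3) C  (was 11)
#15 (1,0) C  (was 10)

STATE = b0:3 b1:0 b2:3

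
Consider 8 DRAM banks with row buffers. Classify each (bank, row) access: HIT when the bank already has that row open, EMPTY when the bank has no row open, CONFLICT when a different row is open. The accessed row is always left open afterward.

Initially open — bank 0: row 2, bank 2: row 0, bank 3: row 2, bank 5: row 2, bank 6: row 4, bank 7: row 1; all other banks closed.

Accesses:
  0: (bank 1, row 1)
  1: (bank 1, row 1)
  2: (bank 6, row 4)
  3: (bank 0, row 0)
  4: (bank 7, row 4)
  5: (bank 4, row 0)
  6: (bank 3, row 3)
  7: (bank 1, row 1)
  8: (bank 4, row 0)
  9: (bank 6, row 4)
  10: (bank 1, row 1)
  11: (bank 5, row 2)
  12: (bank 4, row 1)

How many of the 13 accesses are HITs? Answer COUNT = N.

COUNT = 7

0: bank 1 row 1 — prev None → EMPTY
1: bank 1 row 1 — prev 1 → HIT
2: bank 6 row 4 — prev 4 → HIT
3: bank 0 row 0 — prev 2 → CONFLICT
4: bank 7 row 4 — prev 1 → CONFLICT
5: bank 4 row 0 — prev None → EMPTY
6: bank 3 row 3 — prev 2 → CONFLICT
7: bank 1 row 1 — prev 1 → HIT
8: bank 4 row 0 — prev 0 → HIT
9: bank 6 row 4 — prev 4 → HIT
10: bank 1 row 1 — prev 1 → HIT
11: bank 5 row 2 — prev 2 → HIT
12: bank 4 row 1 — prev 0 → CONFLICT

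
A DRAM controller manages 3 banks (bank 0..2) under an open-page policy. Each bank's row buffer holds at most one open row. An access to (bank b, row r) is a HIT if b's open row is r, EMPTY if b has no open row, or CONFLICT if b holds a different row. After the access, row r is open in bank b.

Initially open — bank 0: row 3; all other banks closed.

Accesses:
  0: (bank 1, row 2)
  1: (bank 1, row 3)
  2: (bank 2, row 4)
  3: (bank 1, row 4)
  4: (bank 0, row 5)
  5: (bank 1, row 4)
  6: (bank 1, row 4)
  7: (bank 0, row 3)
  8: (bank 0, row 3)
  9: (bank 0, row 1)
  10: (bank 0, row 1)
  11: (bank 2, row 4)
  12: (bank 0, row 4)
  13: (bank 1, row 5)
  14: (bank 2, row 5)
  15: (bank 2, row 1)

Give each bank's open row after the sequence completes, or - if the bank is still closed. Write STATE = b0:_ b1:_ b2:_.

#0 (1,2) E
#1 (1,3) C  (was 2)
#2 (2,4) E
#3 (1,4) C  (was 3)
#4 (0,5) C  (was 3)
#5 (1,4) H  (was 4)
#6 (1,4) H  (was 4)
#7 (0,3) C  (was 5)
#8 (0,3) H  (was 3)
#9 (0,1) C  (was 3)
#10 (0,1) H  (was 1)
#11 (2,4) H  (was 4)
#12 (0,4) C  (was 1)
#13 (1,5) C  (was 4)
#14 (2,5) C  (was 4)
#15 (2,1) C  (was 5)

STATE = b0:4 b1:5 b2:1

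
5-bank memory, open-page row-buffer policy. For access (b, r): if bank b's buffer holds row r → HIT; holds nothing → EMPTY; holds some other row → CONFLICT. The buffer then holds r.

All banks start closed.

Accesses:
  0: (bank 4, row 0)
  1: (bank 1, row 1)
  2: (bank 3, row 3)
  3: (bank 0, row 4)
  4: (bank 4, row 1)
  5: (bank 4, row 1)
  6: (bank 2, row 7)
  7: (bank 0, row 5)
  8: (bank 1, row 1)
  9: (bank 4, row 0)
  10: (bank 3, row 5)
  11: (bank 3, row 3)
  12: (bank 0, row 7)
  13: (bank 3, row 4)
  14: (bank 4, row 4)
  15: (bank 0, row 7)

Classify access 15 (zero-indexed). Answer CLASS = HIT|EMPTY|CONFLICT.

#0 (4,0) E
#1 (1,1) E
#2 (3,3) E
#3 (0,4) E
#4 (4,1) C  (was 0)
#5 (4,1) H  (was 1)
#6 (2,7) E
#7 (0,5) C  (was 4)
#8 (1,1) H  (was 1)
#9 (4,0) C  (was 1)
#10 (3,5) C  (was 3)
#11 (3,3) C  (was 5)
#12 (0,7) C  (was 5)
#13 (3,4) C  (was 3)
#14 (4,4) C  (was 0)
#15 (0,7) H  (was 7)

CLASS = HIT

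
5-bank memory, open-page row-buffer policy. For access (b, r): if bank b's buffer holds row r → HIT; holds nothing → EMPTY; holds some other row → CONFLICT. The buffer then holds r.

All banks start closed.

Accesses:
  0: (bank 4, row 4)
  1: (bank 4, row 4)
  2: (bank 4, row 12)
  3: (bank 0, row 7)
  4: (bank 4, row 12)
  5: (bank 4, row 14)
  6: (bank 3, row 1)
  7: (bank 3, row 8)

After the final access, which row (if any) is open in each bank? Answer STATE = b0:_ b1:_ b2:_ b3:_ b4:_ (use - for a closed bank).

STATE = b0:7 b1:- b2:- b3:8 b4:14

#0 (4,4) E
#1 (4,4) H  (was 4)
#2 (4,12) C  (was 4)
#3 (0,7) E
#4 (4,12) H  (was 12)
#5 (4,14) C  (was 12)
#6 (3,1) E
#7 (3,8) C  (was 1)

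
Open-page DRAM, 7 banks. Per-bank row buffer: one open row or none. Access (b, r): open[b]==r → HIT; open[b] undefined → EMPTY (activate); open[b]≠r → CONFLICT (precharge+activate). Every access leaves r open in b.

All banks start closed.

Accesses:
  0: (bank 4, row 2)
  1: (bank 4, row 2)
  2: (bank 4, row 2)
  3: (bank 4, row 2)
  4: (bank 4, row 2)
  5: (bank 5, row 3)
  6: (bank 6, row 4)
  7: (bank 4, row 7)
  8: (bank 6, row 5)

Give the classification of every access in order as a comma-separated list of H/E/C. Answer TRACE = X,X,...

TRACE = E,H,H,H,H,E,E,C,C

#0 (4,2) E
#1 (4,2) H  (was 2)
#2 (4,2) H  (was 2)
#3 (4,2) H  (was 2)
#4 (4,2) H  (was 2)
#5 (5,3) E
#6 (6,4) E
#7 (4,7) C  (was 2)
#8 (6,5) C  (was 4)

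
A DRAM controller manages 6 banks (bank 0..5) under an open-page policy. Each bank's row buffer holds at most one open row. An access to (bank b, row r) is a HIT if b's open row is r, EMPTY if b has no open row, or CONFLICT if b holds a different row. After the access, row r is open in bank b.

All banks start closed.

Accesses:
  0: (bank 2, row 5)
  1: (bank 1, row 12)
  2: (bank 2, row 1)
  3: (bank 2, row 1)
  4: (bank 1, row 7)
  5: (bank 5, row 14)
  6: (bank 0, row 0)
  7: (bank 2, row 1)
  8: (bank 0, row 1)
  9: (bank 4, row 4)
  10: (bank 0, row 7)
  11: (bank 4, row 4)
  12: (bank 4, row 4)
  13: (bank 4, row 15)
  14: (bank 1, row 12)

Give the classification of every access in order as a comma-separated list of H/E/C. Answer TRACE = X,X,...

TRACE = E,E,C,H,C,E,E,H,C,E,C,H,H,C,C

0: bank 2 row 5 — prev None → EMPTY
1: bank 1 row 12 — prev None → EMPTY
2: bank 2 row 1 — prev 5 → CONFLICT
3: bank 2 row 1 — prev 1 → HIT
4: bank 1 row 7 — prev 12 → CONFLICT
5: bank 5 row 14 — prev None → EMPTY
6: bank 0 row 0 — prev None → EMPTY
7: bank 2 row 1 — prev 1 → HIT
8: bank 0 row 1 — prev 0 → CONFLICT
9: bank 4 row 4 — prev None → EMPTY
10: bank 0 row 7 — prev 1 → CONFLICT
11: bank 4 row 4 — prev 4 → HIT
12: bank 4 row 4 — prev 4 → HIT
13: bank 4 row 15 — prev 4 → CONFLICT
14: bank 1 row 12 — prev 7 → CONFLICT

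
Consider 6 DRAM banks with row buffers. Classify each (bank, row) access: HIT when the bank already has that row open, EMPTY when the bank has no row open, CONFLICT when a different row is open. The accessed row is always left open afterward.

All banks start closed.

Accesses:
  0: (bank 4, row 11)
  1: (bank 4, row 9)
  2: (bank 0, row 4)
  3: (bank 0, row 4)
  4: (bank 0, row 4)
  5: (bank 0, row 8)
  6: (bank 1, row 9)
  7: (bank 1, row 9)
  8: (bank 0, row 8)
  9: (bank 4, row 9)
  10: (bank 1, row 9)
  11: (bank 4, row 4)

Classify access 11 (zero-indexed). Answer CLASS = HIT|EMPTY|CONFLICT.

CLASS = CONFLICT

#0 (4,11) E
#1 (4,9) C  (was 11)
#2 (0,4) E
#3 (0,4) H  (was 4)
#4 (0,4) H  (was 4)
#5 (0,8) C  (was 4)
#6 (1,9) E
#7 (1,9) H  (was 9)
#8 (0,8) H  (was 8)
#9 (4,9) H  (was 9)
#10 (1,9) H  (was 9)
#11 (4,4) C  (was 9)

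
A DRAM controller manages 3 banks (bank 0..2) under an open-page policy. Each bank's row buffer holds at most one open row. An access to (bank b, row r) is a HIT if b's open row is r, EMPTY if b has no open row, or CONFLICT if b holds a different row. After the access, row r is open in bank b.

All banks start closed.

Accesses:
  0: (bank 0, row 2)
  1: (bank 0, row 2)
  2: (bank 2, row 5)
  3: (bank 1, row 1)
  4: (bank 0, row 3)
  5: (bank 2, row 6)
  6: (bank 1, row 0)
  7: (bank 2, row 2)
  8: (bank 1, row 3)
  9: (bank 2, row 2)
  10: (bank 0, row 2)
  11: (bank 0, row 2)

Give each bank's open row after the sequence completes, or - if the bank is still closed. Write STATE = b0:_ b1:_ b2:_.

STATE = b0:2 b1:3 b2:2

0: bank 0 row 2 — prev None → EMPTY
1: bank 0 row 2 — prev 2 → HIT
2: bank 2 row 5 — prev None → EMPTY
3: bank 1 row 1 — prev None → EMPTY
4: bank 0 row 3 — prev 2 → CONFLICT
5: bank 2 row 6 — prev 5 → CONFLICT
6: bank 1 row 0 — prev 1 → CONFLICT
7: bank 2 row 2 — prev 6 → CONFLICT
8: bank 1 row 3 — prev 0 → CONFLICT
9: bank 2 row 2 — prev 2 → HIT
10: bank 0 row 2 — prev 3 → CONFLICT
11: bank 0 row 2 — prev 2 → HIT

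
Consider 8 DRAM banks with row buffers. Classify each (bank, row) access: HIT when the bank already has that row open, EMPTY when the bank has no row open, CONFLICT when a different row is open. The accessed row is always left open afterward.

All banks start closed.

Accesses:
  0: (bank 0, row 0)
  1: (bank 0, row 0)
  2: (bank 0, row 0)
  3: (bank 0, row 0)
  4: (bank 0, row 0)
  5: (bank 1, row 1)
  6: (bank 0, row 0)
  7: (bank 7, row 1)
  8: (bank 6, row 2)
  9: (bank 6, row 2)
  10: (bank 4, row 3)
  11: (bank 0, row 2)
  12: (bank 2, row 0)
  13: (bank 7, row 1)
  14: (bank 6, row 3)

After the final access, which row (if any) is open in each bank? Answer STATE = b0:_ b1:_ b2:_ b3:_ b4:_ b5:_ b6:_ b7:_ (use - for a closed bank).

STATE = b0:2 b1:1 b2:0 b3:- b4:3 b5:- b6:3 b7:1

0: bank 0 row 0 — prev None → EMPTY
1: bank 0 row 0 — prev 0 → HIT
2: bank 0 row 0 — prev 0 → HIT
3: bank 0 row 0 — prev 0 → HIT
4: bank 0 row 0 — prev 0 → HIT
5: bank 1 row 1 — prev None → EMPTY
6: bank 0 row 0 — prev 0 → HIT
7: bank 7 row 1 — prev None → EMPTY
8: bank 6 row 2 — prev None → EMPTY
9: bank 6 row 2 — prev 2 → HIT
10: bank 4 row 3 — prev None → EMPTY
11: bank 0 row 2 — prev 0 → CONFLICT
12: bank 2 row 0 — prev None → EMPTY
13: bank 7 row 1 — prev 1 → HIT
14: bank 6 row 3 — prev 2 → CONFLICT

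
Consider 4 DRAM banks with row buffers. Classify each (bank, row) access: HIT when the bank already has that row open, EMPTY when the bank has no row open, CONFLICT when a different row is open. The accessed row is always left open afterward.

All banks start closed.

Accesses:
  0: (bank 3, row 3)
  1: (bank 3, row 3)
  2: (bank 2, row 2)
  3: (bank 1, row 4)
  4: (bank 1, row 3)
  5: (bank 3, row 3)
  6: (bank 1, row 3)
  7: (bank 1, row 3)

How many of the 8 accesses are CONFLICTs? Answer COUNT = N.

COUNT = 1

0: bank 3 row 3 — prev None → EMPTY
1: bank 3 row 3 — prev 3 → HIT
2: bank 2 row 2 — prev None → EMPTY
3: bank 1 row 4 — prev None → EMPTY
4: bank 1 row 3 — prev 4 → CONFLICT
5: bank 3 row 3 — prev 3 → HIT
6: bank 1 row 3 — prev 3 → HIT
7: bank 1 row 3 — prev 3 → HIT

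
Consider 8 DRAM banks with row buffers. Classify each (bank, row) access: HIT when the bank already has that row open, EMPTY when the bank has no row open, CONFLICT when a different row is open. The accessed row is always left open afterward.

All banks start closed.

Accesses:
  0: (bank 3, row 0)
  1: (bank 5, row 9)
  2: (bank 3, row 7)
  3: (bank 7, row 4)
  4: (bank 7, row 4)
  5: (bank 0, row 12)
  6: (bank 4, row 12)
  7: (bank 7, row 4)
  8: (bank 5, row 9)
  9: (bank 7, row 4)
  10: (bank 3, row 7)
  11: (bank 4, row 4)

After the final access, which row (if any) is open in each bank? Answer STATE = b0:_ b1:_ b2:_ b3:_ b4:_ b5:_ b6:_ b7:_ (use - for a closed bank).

STATE = b0:12 b1:- b2:- b3:7 b4:4 b5:9 b6:- b7:4

step 0: bank3 None->0 [EMPTY]
step 1: bank5 None->9 [EMPTY]
step 2: bank3 0->7 [CONFLICT]
step 3: bank7 None->4 [EMPTY]
step 4: bank7 4->4 [HIT]
step 5: bank0 None->12 [EMPTY]
step 6: bank4 None->12 [EMPTY]
step 7: bank7 4->4 [HIT]
step 8: bank5 9->9 [HIT]
step 9: bank7 4->4 [HIT]
step 10: bank3 7->7 [HIT]
step 11: bank4 12->4 [CONFLICT]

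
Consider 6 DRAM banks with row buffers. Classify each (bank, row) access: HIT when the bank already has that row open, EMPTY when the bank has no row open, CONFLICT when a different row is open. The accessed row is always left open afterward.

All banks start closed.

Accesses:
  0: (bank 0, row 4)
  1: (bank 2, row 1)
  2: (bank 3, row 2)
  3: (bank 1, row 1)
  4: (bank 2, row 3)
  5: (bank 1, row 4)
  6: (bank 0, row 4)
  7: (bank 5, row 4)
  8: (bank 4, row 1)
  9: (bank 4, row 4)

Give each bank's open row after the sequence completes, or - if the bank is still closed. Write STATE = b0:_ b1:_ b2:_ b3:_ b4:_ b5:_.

STATE = b0:4 b1:4 b2:3 b3:2 b4:4 b5:4

  [0] b0 r4: no row ⇒ E
  [1] b2 r1: no row ⇒ E
  [2] b3 r2: no row ⇒ E
  [3] b1 r1: no row ⇒ E
  [4] b2 r3: had r1 ⇒ C
  [5] b1 r4: had r1 ⇒ C
  [6] b0 r4: had r4 ⇒ H
  [7] b5 r4: no row ⇒ E
  [8] b4 r1: no row ⇒ E
  [9] b4 r4: had r1 ⇒ C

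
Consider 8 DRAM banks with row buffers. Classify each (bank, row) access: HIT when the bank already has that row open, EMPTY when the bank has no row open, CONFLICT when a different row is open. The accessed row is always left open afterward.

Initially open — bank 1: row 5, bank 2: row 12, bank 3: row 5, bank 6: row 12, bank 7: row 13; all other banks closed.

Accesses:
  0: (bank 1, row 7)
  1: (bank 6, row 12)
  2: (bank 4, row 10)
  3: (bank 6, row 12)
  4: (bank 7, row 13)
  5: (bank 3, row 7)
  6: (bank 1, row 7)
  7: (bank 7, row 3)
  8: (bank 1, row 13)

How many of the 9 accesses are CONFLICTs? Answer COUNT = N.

0: bank 1 row 7 — prev 5 → CONFLICT
1: bank 6 row 12 — prev 12 → HIT
2: bank 4 row 10 — prev None → EMPTY
3: bank 6 row 12 — prev 12 → HIT
4: bank 7 row 13 — prev 13 → HIT
5: bank 3 row 7 — prev 5 → CONFLICT
6: bank 1 row 7 — prev 7 → HIT
7: bank 7 row 3 — prev 13 → CONFLICT
8: bank 1 row 13 — prev 7 → CONFLICT

COUNT = 4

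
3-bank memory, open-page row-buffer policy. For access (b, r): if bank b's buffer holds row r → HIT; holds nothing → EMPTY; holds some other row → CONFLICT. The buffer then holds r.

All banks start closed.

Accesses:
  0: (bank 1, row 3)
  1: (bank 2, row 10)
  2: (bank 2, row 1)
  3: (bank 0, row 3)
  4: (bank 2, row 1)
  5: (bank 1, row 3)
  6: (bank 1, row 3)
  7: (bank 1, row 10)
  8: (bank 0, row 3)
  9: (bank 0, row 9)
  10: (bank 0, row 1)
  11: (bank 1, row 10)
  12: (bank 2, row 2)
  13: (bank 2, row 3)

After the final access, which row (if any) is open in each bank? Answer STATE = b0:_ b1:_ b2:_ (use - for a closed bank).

STATE = b0:1 b1:10 b2:3

step 0: bank1 None->3 [EMPTY]
step 1: bank2 None->10 [EMPTY]
step 2: bank2 10->1 [CONFLICT]
step 3: bank0 None->3 [EMPTY]
step 4: bank2 1->1 [HIT]
step 5: bank1 3->3 [HIT]
step 6: bank1 3->3 [HIT]
step 7: bank1 3->10 [CONFLICT]
step 8: bank0 3->3 [HIT]
step 9: bank0 3->9 [CONFLICT]
step 10: bank0 9->1 [CONFLICT]
step 11: bank1 10->10 [HIT]
step 12: bank2 1->2 [CONFLICT]
step 13: bank2 2->3 [CONFLICT]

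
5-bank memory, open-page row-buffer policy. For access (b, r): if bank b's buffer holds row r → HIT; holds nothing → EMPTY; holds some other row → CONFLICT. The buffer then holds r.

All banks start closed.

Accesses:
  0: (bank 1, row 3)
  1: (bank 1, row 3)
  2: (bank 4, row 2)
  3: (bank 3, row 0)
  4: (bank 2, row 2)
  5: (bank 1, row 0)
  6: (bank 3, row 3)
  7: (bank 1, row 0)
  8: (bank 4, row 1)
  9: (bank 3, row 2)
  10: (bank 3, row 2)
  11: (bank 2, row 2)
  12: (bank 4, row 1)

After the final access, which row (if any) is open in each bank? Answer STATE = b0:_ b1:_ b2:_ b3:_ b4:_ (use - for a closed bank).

step 0: bank1 None->3 [EMPTY]
step 1: bank1 3->3 [HIT]
step 2: bank4 None->2 [EMPTY]
step 3: bank3 None->0 [EMPTY]
step 4: bank2 None->2 [EMPTY]
step 5: bank1 3->0 [CONFLICT]
step 6: bank3 0->3 [CONFLICT]
step 7: bank1 0->0 [HIT]
step 8: bank4 2->1 [CONFLICT]
step 9: bank3 3->2 [CONFLICT]
step 10: bank3 2->2 [HIT]
step 11: bank2 2->2 [HIT]
step 12: bank4 1->1 [HIT]

STATE = b0:- b1:0 b2:2 b3:2 b4:1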